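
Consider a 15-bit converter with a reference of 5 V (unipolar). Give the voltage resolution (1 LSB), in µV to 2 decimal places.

152.59 µV

Full-scale span = 5 V.
LSB = 5 / 2^15 = 5 / 32768 = 0.000152588 V = 152.59 µV.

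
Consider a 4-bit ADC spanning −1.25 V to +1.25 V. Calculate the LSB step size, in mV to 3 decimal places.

156.250 mV

Full-scale span = 2.5 V.
LSB = 2.5 / 2^4 = 2.5 / 16 = 0.15625 V = 156.250 mV.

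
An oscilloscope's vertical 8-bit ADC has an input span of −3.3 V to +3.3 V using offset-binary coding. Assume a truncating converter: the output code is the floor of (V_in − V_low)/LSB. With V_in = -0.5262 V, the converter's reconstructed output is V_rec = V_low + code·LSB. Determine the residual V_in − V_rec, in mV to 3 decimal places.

LSB = 6.6/2^8 = 25.781 mV.
Scaled input = 107.5898 LSBs, so code = 107.
V_rec = (−3.3) + 107·0.0257812 = -0.54140625 V.
V_in − V_rec = 0.0152062 V = 15.206 mV.

15.206 mV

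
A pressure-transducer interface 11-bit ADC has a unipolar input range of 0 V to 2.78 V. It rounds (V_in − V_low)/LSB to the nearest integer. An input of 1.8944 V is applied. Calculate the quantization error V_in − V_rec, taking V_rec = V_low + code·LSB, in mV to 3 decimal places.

Step size: 2.78 V ÷ 2^11 = 1.357 mV.
(1.8944 − 0)/0.00135742 = 1395.5868; round gives code 1396.
Reconstructed: 1.8949609 V.
Difference: -0.000560938 V → -0.561 mV.

-0.561 mV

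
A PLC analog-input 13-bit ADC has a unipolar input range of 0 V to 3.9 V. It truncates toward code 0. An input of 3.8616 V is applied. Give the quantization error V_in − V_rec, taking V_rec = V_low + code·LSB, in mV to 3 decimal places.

LSB = 3.9/2^13 = 476.07 µV.
(V_in − V_low)/LSB = (3.8616 − 0)/0.000476074 = 8111.3403 → code 8111 (floor).
V_rec = 0 + 8111·0.000476074 = 3.861438 V.
V_in − V_rec = 0.000162012 V = 0.162 mV.

0.162 mV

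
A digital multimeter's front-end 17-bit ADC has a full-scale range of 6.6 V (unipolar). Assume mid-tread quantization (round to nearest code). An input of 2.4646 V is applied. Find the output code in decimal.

LSB = 6.6 V / 131072 = 50.35 µV.
Input sits at 48945.462 steps above V_low.
Round → code 48945.

code 48945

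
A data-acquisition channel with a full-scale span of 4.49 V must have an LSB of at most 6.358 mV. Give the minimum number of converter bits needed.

10 bits

Number of steps required ≥ 4.49 V / 6.358 mV = 706.20.
Need 2^N ≥ 706.20; 2^9 = 512, 2^10 = 1024.
Minimum N = 10.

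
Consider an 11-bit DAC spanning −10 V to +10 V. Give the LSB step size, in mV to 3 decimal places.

Full-scale span = 20 V.
LSB = 20 / 2^11 = 20 / 2048 = 0.00976562 V = 9.766 mV.

9.766 mV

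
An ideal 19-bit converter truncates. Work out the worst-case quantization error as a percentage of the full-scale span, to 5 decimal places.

0.00019 %

Truncating → worst-case error = 1 LSB = V_FS/2^19, so 100/524288 = 0.000190735 % of full scale.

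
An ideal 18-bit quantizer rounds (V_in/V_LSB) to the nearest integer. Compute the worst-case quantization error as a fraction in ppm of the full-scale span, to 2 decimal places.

Rounding → worst-case error = ½ LSB = V_FS/2^19, so 1e+06/524288 = 1.90735 ppm of full scale.

1.91 ppm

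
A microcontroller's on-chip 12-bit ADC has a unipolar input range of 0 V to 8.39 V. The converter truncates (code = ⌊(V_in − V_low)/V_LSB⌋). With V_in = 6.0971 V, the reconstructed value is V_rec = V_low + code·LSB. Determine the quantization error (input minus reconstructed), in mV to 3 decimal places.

1.241 mV

Step size: 8.39 V ÷ 2^12 = 2.048 mV.
Scaled input = 2976.6057 LSBs, so code = 2976.
V_rec = 0 + 2976·0.00204834 = 6.0958594 V.
Error = 6.0971 − 6.0958594 = 0.00124062 V = 1.241 mV.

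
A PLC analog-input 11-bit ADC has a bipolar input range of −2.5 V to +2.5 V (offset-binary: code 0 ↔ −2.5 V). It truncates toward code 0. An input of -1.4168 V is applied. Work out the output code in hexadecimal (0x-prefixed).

code 0x1BB (decimal 443)

LSB = 5 V / 2048 = 2.441 mV.
Input sits at 443.679 steps above V_low.
Floor → code 443.
In hexadecimal (0x-prefixed): 0x1BB.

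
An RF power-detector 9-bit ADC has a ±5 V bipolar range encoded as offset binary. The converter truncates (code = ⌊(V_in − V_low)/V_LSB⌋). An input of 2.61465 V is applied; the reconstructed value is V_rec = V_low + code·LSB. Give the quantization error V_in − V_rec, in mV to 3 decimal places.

LSB = 10/2^9 = 19.531 mV.
Scaled input = 389.8701 LSBs, so code = 389.
Reconstructed: 2.5976562 V.
Difference: 0.0169937 V → 16.994 mV.

16.994 mV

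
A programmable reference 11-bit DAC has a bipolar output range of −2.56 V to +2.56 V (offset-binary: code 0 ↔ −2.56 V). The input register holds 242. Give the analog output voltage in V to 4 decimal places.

-1.9550 V

LSB = 5.12 V / 2^11 = 2.500 mV.
V_out = (−2.56) + 242 × 0.0025 V = -1.955 V.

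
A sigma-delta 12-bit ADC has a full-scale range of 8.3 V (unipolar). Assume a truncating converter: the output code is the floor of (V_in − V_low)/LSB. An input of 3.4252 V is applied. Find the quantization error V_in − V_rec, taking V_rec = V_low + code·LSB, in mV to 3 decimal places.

LSB = 8.3/2^12 = 2.026 mV.
(3.4252 − 0)/0.00202637 = 1690.3156; ⌊·⌋ gives code 1690.
Reconstructed: 3.4245605 V.
Error = 3.4252 − 3.4245605 = 0.000639453 V = 0.639 mV.

0.639 mV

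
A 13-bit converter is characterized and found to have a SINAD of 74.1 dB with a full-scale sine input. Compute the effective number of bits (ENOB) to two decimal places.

ENOB = (SINAD − 1.76) / 6.02 = (74.1 − 1.76)/6.02 = 12.017.

12.02 bits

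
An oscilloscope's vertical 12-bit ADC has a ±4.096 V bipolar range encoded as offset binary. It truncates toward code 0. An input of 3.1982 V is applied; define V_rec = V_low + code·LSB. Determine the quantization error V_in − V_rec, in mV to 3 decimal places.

0.200 mV

Step size: 8.192 V ÷ 2^12 = 2.000 mV.
(3.1982 − (−4.096))/0.002 = 3647.1000; ⌊·⌋ gives code 3647.
Reconstructed: 3.198 V.
V_in − V_rec = 0.0002 V = 0.200 mV.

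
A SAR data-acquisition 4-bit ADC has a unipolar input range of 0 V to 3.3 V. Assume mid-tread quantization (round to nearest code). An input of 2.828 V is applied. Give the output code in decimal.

code 14

Full-scale span = 3.3 V; LSB = 3.3/2^4 = 206.250 mV.
(V_in − V_low)/LSB = (2.828 − 0) / 0.20625 = 13.712.
So the output code is 14.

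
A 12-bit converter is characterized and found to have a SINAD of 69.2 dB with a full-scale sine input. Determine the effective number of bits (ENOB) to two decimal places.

ENOB = (SINAD − 1.76) / 6.02 = (69.2 − 1.76)/6.02 = 11.203.

11.20 bits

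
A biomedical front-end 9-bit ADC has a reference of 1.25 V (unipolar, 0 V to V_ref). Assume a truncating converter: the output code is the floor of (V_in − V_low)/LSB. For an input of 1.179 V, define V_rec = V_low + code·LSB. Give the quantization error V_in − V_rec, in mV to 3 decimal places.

One LSB is 1.25 V / 512 = 2.441 mV.
Scaled input = 482.9184 LSBs, so code = 482.
V_rec = 0 + 482·0.00244141 = 1.1767578 V.
V_in − V_rec = 0.00224219 V = 2.242 mV.

2.242 mV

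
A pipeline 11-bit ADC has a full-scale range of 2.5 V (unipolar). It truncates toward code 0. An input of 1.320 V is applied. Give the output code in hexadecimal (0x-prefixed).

code 0x439 (decimal 1081)

With 2048 levels over 2.5 V, one step is 1.221 mV.
(V_in − V_low)/LSB = (1.320 − 0) / 0.0012207 = 1081.344.
Floor → code 1081.
In hexadecimal (0x-prefixed): 0x439.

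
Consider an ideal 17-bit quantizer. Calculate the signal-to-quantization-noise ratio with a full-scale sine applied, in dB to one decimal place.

104.1 dB

SNR ≈ 6.02·N + 1.76 dB = 6.02·17 + 1.76 = 104.10 dB.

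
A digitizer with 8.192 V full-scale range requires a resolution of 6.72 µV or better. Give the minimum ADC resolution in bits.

Number of steps required ≥ 8.192 V / 6.72 µV = 1219047.62.
Need 2^N ≥ 1219047.62; 2^20 = 1048576, 2^21 = 2097152.
Minimum N = 21.

21 bits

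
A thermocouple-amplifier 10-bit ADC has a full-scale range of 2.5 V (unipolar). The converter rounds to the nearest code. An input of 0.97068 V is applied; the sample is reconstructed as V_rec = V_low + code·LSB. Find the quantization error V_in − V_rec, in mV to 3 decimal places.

-1.000 mV

Step size: 2.5 V ÷ 2^10 = 2.441 mV.
Scaled input = 397.5905 LSBs, so code = 398.
V_rec = 0 + 398·0.00244141 = 0.97167969 V.
Difference: -0.000999687 V → -1.000 mV.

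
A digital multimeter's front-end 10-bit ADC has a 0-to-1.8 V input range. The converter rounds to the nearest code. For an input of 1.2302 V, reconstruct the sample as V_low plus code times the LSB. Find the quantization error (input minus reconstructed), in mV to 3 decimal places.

-0.269 mV

One LSB is 1.8 V / 1024 = 1.758 mV.
(V_in − V_low)/LSB = (1.2302 − 0)/0.00175781 = 699.8471 → code 700 (round).
Code 700 maps back to 0 + 700×0.00175781 V = 1.2304688 V.
V_in − V_rec = -0.00026875 V = -0.269 mV.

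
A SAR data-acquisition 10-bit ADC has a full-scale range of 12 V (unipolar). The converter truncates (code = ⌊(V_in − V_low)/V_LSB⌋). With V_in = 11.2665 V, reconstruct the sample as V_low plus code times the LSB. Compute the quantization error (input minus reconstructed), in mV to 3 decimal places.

One LSB is 12 V / 1024 = 11.719 mV.
(V_in − V_low)/LSB = (11.2665 − 0)/0.0117188 = 961.4080 → code 961 (floor).
Code 961 maps back to 0 + 961×0.0117188 V = 11.261719 V.
Error = 11.2665 − 11.261719 = 0.00478125 V = 4.781 mV.

4.781 mV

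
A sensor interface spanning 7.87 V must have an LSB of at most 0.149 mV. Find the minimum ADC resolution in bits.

Number of steps required ≥ 7.87 V / 0.149 mV = 52818.79.
Need 2^N ≥ 52818.79; 2^15 = 32768, 2^16 = 65536.
Minimum N = 16.

16 bits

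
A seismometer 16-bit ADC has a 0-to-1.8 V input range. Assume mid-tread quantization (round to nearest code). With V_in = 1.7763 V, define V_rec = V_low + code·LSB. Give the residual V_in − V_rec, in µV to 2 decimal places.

LSB = 1.8/2^16 = 27.47 µV.
Scaled input = 64673.1093 LSBs, so code = 64673.
Code 64673 maps back to 0 + 64673×2.74658e-05 V = 1.776297 V.
V_in − V_rec = 3.00293e-06 V = 3.00 µV.

3.00 µV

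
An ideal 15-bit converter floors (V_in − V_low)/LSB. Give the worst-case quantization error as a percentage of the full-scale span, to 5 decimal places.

0.00305 %

Truncating → worst-case error = 1 LSB = V_FS/2^15, so 100/32768 = 0.00305176 % of full scale.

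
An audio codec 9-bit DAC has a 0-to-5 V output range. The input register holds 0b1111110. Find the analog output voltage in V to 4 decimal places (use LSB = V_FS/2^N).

LSB = 5 V / 2^9 = 9.766 mV.
Code 0b1111110 = 126 decimal.
V_out = 0 + 126 × 0.00976562 V = 1.23047 V.

1.2305 V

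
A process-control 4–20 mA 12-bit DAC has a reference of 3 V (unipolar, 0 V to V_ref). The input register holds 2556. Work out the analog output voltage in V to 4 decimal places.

1.8721 V

LSB = 3 V / 2^12 = 0.732 mV.
V_out = 0 + 2556 × 0.000732422 V = 1.87207 V.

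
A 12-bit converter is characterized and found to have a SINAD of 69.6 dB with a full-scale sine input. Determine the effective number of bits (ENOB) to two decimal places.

ENOB = (SINAD − 1.76) / 6.02 = (69.6 − 1.76)/6.02 = 11.269.

11.27 bits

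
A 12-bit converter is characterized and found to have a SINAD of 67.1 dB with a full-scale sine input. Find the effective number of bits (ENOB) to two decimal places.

10.85 bits

ENOB = (SINAD − 1.76) / 6.02 = (67.1 − 1.76)/6.02 = 10.854.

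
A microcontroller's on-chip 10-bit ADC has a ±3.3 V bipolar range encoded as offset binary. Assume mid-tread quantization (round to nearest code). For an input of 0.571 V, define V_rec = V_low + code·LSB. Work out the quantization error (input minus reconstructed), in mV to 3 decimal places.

-2.633 mV

One LSB is 6.6 V / 1024 = 6.445 mV.
(V_in − V_low)/LSB = (0.571 − (−3.3))/0.00644531 = 600.5915 → code 601 (round).
Reconstructed: 0.57363281 V.
Error = 0.571 − 0.57363281 = -0.00263281 V = -2.633 mV.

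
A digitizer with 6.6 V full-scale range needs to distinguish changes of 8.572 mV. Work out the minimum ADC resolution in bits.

Number of steps required ≥ 6.6 V / 8.572 mV = 769.95.
Need 2^N ≥ 769.95; 2^9 = 512, 2^10 = 1024.
Minimum N = 10.

10 bits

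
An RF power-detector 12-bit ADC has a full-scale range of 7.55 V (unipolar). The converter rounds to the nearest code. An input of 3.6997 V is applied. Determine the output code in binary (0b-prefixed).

LSB = 7.55 V / 4096 = 1.843 mV.
(V_in − V_low)/LSB = (3.6997 − 0) / 0.00184326 = 2007.149.
round(2007.149) = 2007.
In binary (0b-prefixed): 0b11111010111.

code 0b11111010111 (decimal 2007)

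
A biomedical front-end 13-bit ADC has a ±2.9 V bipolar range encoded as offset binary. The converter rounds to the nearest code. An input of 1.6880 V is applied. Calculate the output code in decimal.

Full-scale span = 5.8 V; LSB = 5.8/2^13 = 0.708 mV.
(V_in − V_low)/LSB = (1.6880 − (−2.9)) / 0.000708008 = 6480.154.
So the output code is 6480.

code 6480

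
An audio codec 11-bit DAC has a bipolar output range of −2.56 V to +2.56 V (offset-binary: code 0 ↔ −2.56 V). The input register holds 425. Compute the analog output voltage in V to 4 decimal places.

-1.4975 V

LSB = 5.12 V / 2^11 = 2.500 mV.
V_out = (−2.56) + 425 × 0.0025 V = -1.4975 V.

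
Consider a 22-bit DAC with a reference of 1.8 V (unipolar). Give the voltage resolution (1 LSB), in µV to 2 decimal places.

Full-scale span = 1.8 V.
LSB = 1.8 / 2^22 = 1.8 / 4194304 = 4.29153e-07 V = 0.43 µV.

0.43 µV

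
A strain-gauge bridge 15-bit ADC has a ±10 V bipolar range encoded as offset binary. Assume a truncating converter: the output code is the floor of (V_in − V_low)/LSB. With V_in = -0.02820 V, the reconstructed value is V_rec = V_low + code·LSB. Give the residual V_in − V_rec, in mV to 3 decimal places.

Step size: 20 V ÷ 2^15 = 0.610 mV.
(V_in − V_low)/LSB = (-0.02820 − (−10))/0.000610352 = 16337.7971 → code 16337 (floor).
Code 16337 maps back to (−10) + 16337×0.000610352 V = -0.028686523 V.
Error = -0.02820 − (−0.028686523) = 0.000486523 V = 0.487 mV.

0.487 mV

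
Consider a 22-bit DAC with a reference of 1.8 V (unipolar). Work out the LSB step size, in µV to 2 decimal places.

0.43 µV

Full-scale span = 1.8 V.
LSB = 1.8 / 2^22 = 1.8 / 4194304 = 4.29153e-07 V = 0.43 µV.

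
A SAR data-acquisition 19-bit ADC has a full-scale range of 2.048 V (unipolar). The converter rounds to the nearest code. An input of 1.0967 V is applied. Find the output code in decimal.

code 280755

LSB = 2.048 V / 524288 = 3.91 µV.
(V_in − V_low)/LSB = (1.0967 − 0) / 3.90625e-06 = 280755.200.
round(280755.200) = 280755.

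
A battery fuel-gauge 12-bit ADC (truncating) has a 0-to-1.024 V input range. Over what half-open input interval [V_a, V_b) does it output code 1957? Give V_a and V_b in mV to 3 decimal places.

LSB = 1.024/2^12 = 250.00 µV.
V_a = V_low + 1957·LSB = 0.48925 V; V_b = V_low + 1958·LSB = 0.4895 V.

[489.250 mV, 489.500 mV)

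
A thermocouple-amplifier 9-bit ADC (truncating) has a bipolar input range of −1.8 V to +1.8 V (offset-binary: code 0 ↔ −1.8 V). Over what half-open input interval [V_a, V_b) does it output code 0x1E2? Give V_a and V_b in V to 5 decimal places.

LSB = 3.6/2^9 = 7.031 mV.
Code 0x1E2 = 482 decimal.
V_a = V_low + 482·LSB = 1.58906 V; V_b = V_low + 483·LSB = 1.59609 V.

[1.58906 V, 1.59609 V)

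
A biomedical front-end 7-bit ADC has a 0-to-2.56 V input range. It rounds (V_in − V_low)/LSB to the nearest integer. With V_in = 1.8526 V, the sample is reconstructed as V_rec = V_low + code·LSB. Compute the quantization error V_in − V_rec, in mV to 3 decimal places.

LSB = 2.56/2^7 = 20.000 mV.
(1.8526 − 0)/0.02 = 92.6300; round gives code 93.
Reconstructed: 1.86 V.
Difference: -0.0074 V → -7.400 mV.

-7.400 mV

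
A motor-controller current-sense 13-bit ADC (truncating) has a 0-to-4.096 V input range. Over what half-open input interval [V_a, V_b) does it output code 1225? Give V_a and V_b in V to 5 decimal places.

[0.61250 V, 0.61300 V)

LSB = 4.096/2^13 = 0.500 mV.
V_a = V_low + 1225·LSB = 0.6125 V; V_b = V_low + 1226·LSB = 0.613 V.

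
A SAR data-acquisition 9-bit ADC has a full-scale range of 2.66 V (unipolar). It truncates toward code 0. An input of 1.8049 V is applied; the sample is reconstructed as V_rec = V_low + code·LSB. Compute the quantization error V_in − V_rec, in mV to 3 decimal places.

2.127 mV

LSB = 2.66/2^9 = 5.195 mV.
(1.8049 − 0)/0.00519531 = 347.4093; ⌊·⌋ gives code 347.
Reconstructed: 1.8027734 V.
V_in − V_rec = 0.00212656 V = 2.127 mV.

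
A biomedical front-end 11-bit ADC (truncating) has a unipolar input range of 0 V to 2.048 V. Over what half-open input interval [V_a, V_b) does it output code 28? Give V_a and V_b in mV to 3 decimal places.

[28.000 mV, 29.000 mV)

LSB = 2.048/2^11 = 1.000 mV.
V_a = V_low + 28·LSB = 0.028 V; V_b = V_low + 29·LSB = 0.029 V.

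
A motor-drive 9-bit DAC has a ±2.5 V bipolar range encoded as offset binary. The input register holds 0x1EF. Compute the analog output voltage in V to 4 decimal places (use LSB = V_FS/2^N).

2.3340 V

LSB = 5 V / 2^9 = 9.766 mV.
Code 0x1EF = 495 decimal.
V_out = (−2.5) + 495 × 0.00976562 V = 2.33398 V.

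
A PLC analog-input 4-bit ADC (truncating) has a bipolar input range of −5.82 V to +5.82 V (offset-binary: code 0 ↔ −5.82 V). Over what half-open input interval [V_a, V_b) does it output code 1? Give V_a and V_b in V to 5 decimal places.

[-5.09250 V, -4.36500 V)

LSB = 11.64/2^4 = 0.7275 V.
V_a = V_low + 1·LSB = -5.0925 V; V_b = V_low + 2·LSB = -4.365 V.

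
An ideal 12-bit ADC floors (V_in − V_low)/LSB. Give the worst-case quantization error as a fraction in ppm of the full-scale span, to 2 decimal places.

244.14 ppm

Truncating → worst-case error = 1 LSB = V_FS/2^12, so 1e+06/4096 = 244.141 ppm of full scale.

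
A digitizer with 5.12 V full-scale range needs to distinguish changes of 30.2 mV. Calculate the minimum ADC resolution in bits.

Number of steps required ≥ 5.12 V / 30.2 mV = 169.54.
Need 2^N ≥ 169.54; 2^7 = 128, 2^8 = 256.
Minimum N = 8.

8 bits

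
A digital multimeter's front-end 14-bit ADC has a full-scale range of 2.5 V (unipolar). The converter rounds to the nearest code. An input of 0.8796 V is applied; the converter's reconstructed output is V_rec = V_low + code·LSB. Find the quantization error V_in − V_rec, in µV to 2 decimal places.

-69.19 µV

One LSB is 2.5 V / 16384 = 152.59 µV.
Scaled input = 5764.5466 LSBs, so code = 5765.
V_rec = 0 + 5765·0.000152588 = 0.87966919 V.
Error = 0.8796 − 0.87966919 = -6.91895e-05 V = -69.19 µV.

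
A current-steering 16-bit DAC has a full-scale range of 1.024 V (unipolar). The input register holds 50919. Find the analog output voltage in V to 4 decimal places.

0.7956 V

LSB = 1.024 V / 2^16 = 15.62 µV.
V_out = 0 + 50919 × 1.5625e-05 V = 0.795609 V.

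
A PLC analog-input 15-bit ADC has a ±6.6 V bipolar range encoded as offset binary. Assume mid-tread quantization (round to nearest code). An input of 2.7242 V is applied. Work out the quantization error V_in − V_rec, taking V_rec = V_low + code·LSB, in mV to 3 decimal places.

-0.153 mV

LSB = 13.2/2^15 = 402.83 µV.
Scaled input = 23146.6201 LSBs, so code = 23147.
Reconstructed: 2.724353 V.
Error = 2.7242 − 2.724353 = -0.000153027 V = -0.153 mV.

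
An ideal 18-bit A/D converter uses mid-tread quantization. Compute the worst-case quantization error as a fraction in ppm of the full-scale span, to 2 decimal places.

1.91 ppm

Rounding → worst-case error = ½ LSB = V_FS/2^19, so 1e+06/524288 = 1.90735 ppm of full scale.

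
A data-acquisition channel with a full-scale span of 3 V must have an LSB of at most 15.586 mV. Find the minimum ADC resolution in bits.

Number of steps required ≥ 3 V / 15.586 mV = 192.48.
Need 2^N ≥ 192.48; 2^7 = 128, 2^8 = 256.
Minimum N = 8.

8 bits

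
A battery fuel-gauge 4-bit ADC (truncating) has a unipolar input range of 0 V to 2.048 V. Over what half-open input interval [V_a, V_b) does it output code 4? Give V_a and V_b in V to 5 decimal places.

[0.51200 V, 0.64000 V)

LSB = 2.048/2^4 = 128.000 mV.
V_a = V_low + 4·LSB = 0.512 V; V_b = V_low + 5·LSB = 0.64 V.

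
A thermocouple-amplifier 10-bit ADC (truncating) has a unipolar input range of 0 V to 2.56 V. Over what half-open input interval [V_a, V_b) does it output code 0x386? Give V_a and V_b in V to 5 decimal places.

[2.25500 V, 2.25750 V)

LSB = 2.56/2^10 = 2.500 mV.
Code 0x386 = 902 decimal.
V_a = V_low + 902·LSB = 2.255 V; V_b = V_low + 903·LSB = 2.2575 V.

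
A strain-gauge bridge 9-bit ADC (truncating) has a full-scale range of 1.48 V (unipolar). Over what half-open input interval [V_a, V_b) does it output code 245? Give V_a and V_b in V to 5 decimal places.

LSB = 1.48/2^9 = 2.891 mV.
V_a = V_low + 245·LSB = 0.708203 V; V_b = V_low + 246·LSB = 0.711094 V.

[0.70820 V, 0.71109 V)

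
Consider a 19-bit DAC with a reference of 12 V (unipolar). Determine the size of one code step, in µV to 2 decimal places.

22.89 µV

Full-scale span = 12 V.
LSB = 12 / 2^19 = 12 / 524288 = 2.28882e-05 V = 22.89 µV.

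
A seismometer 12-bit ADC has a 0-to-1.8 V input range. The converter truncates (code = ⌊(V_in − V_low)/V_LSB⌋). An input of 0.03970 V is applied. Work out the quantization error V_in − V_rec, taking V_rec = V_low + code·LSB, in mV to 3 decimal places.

0.149 mV

LSB = 1.8/2^12 = 439.45 µV.
(0.03970 − 0)/0.000439453 = 90.3396; ⌊·⌋ gives code 90.
Code 90 maps back to 0 + 90×0.000439453 V = 0.039550781 V.
V_in − V_rec = 0.000149219 V = 0.149 mV.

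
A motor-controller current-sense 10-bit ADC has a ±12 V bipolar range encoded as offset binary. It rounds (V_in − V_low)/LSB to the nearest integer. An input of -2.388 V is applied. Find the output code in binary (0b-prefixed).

code 0b110011010 (decimal 410)

Full-scale span = 24 V; LSB = 24/2^10 = 23.438 mV.
(-2.388 − (−12)) / 0.0234375 = 410.112 LSBs.
Round → code 410.
In binary (0b-prefixed): 0b110011010.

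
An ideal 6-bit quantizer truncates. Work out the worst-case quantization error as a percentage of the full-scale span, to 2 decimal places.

1.56 %

Truncating → worst-case error = 1 LSB = V_FS/2^6, so 100/64 = 1.5625 % of full scale.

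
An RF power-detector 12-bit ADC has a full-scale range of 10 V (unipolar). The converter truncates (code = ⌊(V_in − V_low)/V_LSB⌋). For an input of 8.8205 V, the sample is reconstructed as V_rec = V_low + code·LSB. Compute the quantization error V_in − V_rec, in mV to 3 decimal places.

One LSB is 10 V / 4096 = 2.441 mV.
(V_in − V_low)/LSB = (8.8205 − 0)/0.00244141 = 3612.8768 → code 3612 (floor).
V_rec = 0 + 3612·0.00244141 = 8.8183594 V.
Difference: 0.00214063 V → 2.141 mV.

2.141 mV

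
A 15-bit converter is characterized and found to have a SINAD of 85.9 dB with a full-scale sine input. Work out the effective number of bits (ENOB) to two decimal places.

13.98 bits

ENOB = (SINAD − 1.76) / 6.02 = (85.9 − 1.76)/6.02 = 13.977.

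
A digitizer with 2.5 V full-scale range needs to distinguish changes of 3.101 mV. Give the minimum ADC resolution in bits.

10 bits

Number of steps required ≥ 2.5 V / 3.101 mV = 806.19.
Need 2^N ≥ 806.19; 2^9 = 512, 2^10 = 1024.
Minimum N = 10.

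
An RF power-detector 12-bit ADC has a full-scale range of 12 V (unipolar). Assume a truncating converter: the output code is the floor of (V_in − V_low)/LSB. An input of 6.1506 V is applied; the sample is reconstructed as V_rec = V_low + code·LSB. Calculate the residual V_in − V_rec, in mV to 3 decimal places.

One LSB is 12 V / 4096 = 2.930 mV.
(6.1506 − 0)/0.00292969 = 2099.4048; ⌊·⌋ gives code 2099.
V_rec = 0 + 2099·0.00292969 = 6.1494141 V.
Difference: 0.00118594 V → 1.186 mV.

1.186 mV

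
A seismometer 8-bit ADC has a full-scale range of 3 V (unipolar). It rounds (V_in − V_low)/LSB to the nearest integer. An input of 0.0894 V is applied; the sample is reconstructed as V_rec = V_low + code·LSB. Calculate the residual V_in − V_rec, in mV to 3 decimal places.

-4.350 mV

Step size: 3 V ÷ 2^8 = 11.719 mV.
(V_in − V_low)/LSB = (0.0894 − 0)/0.0117188 = 7.6288 → code 8 (round).
Reconstructed: 0.09375 V.
Difference: -0.00435 V → -4.350 mV.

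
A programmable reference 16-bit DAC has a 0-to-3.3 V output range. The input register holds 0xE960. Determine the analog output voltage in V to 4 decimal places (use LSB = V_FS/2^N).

LSB = 3.3 V / 2^16 = 50.35 µV.
Code 0xE960 = 59744 decimal.
V_out = 0 + 59744 × 5.0354e-05 V = 3.00835 V.

3.0083 V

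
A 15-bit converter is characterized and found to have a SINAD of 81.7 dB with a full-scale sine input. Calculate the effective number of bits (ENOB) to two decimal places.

13.28 bits

ENOB = (SINAD − 1.76) / 6.02 = (81.7 − 1.76)/6.02 = 13.279.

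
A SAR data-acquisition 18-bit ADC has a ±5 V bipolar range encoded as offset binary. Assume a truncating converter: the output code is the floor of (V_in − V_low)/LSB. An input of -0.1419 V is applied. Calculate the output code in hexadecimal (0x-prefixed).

code 0x1F178 (decimal 127352)

LSB = 10 V / 262144 = 38.15 µV.
(-0.1419 − (−5)) / 3.8147e-05 = 127352.177 LSBs.
So the output code is 127352.
In hexadecimal (0x-prefixed): 0x1F178.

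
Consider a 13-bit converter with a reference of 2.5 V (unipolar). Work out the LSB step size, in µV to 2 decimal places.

Full-scale span = 2.5 V.
LSB = 2.5 / 2^13 = 2.5 / 8192 = 0.000305176 V = 305.18 µV.

305.18 µV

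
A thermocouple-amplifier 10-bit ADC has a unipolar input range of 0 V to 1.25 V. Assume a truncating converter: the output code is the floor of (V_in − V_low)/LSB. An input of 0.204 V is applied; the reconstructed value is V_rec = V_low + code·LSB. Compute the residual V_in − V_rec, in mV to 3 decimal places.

0.143 mV

LSB = 1.25/2^10 = 1.221 mV.
Scaled input = 167.1168 LSBs, so code = 167.
Code 167 maps back to 0 + 167×0.0012207 V = 0.20385742 V.
Difference: 0.000142578 V → 0.143 mV.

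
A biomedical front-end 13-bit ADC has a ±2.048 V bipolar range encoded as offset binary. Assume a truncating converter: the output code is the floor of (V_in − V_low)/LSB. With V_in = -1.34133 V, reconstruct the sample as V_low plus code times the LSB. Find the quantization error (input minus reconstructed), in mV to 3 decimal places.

One LSB is 4.096 V / 8192 = 0.500 mV.
(V_in − V_low)/LSB = (-1.34133 − (−2.048))/0.0005 = 1413.3400 → code 1413 (floor).
Code 1413 maps back to (−2.048) + 1413×0.0005 V = -1.3415 V.
Error = -1.34133 − (−1.3415) = 0.00017 V = 0.170 mV.

0.170 mV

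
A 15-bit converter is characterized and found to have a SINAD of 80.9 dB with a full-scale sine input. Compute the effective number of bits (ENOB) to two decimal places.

13.15 bits

ENOB = (SINAD − 1.76) / 6.02 = (80.9 − 1.76)/6.02 = 13.146.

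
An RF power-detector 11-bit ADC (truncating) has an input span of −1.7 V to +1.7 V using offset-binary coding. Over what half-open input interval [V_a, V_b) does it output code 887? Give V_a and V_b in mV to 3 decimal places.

[-227.441 mV, -225.781 mV)

LSB = 3.4/2^11 = 1.660 mV.
V_a = V_low + 887·LSB = -0.227441 V; V_b = V_low + 888·LSB = -0.225781 V.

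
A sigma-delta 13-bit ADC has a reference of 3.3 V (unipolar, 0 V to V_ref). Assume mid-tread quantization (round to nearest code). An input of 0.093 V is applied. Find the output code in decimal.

Full-scale span = 3.3 V; LSB = 3.3/2^13 = 402.83 µV.
Input sits at 230.865 steps above V_low.
So the output code is 231.

code 231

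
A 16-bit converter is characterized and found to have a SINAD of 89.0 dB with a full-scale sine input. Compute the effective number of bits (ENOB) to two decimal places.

14.49 bits

ENOB = (SINAD − 1.76) / 6.02 = (89.0 − 1.76)/6.02 = 14.492.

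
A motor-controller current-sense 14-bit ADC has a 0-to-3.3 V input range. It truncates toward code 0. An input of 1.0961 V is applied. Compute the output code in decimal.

code 5441

Full-scale span = 3.3 V; LSB = 3.3/2^14 = 201.42 µV.
(1.0961 − 0) / 0.000201416 = 5441.970 LSBs.
Floor → code 5441.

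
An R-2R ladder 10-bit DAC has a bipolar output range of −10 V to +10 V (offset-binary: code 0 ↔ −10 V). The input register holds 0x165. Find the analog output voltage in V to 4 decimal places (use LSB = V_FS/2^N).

-3.0273 V

LSB = 20 V / 2^10 = 19.531 mV.
Code 0x165 = 357 decimal.
V_out = (−10) + 357 × 0.0195312 V = -3.02734 V.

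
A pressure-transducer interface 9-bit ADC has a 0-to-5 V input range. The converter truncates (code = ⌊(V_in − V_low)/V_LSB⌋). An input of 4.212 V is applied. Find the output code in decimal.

code 431

With 512 levels over 5 V, one step is 9.766 mV.
(4.212 − 0) / 0.00976562 = 431.309 LSBs.
Floor → code 431.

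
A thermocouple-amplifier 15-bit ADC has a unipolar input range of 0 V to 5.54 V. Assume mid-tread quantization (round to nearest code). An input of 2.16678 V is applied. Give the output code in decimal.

code 12816

With 32768 levels over 5.54 V, one step is 169.07 µV.
(2.16678 − 0) / 0.000169067 = 12816.073 LSBs.
round(12816.073) = 12816.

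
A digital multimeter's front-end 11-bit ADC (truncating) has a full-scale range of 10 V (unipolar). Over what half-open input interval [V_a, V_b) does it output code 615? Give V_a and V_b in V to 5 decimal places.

[3.00293 V, 3.00781 V)

LSB = 10/2^11 = 4.883 mV.
V_a = V_low + 615·LSB = 3.00293 V; V_b = V_low + 616·LSB = 3.00781 V.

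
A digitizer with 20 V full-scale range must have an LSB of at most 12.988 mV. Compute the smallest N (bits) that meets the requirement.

Number of steps required ≥ 20 V / 12.988 mV = 1539.88.
Need 2^N ≥ 1539.88; 2^10 = 1024, 2^11 = 2048.
Minimum N = 11.

11 bits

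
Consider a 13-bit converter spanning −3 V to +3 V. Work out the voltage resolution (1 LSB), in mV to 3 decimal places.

Full-scale span = 6 V.
LSB = 6 / 2^13 = 6 / 8192 = 0.000732422 V = 0.732 mV.

0.732 mV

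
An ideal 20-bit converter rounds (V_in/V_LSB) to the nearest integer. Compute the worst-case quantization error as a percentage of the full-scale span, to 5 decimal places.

0.00005 %

Rounding → worst-case error = ½ LSB = V_FS/2^21, so 100/2097152 = 4.76837e-05 % of full scale.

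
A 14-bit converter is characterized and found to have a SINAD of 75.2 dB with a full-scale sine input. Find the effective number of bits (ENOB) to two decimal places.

12.20 bits

ENOB = (SINAD − 1.76) / 6.02 = (75.2 − 1.76)/6.02 = 12.199.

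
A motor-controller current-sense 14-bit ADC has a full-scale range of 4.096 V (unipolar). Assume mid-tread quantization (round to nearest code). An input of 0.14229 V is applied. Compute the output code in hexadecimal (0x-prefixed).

code 0x239 (decimal 569)

Full-scale span = 4.096 V; LSB = 4.096/2^14 = 250.00 µV.
(V_in − V_low)/LSB = (0.14229 − 0) / 0.00025 = 569.160.
round(569.160) = 569.
In hexadecimal (0x-prefixed): 0x239.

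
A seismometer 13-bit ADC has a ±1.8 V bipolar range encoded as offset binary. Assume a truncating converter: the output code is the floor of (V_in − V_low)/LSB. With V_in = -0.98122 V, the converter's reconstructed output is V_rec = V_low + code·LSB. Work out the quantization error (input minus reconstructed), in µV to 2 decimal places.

78.83 µV

Step size: 3.6 V ÷ 2^13 = 439.45 µV.
(V_in − V_low)/LSB = (-0.98122 − (−1.8))/0.000439453 = 1863.1794 → code 1863 (floor).
Code 1863 maps back to (−1.8) + 1863×0.000439453 V = -0.98129883 V.
Difference: 7.88281e-05 V → 78.83 µV.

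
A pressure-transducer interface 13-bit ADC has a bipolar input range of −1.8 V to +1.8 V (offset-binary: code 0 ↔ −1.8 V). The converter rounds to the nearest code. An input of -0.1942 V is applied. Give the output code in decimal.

LSB = 3.6 V / 8192 = 439.45 µV.
Input sits at 3654.087 steps above V_low.
So the output code is 3654.

code 3654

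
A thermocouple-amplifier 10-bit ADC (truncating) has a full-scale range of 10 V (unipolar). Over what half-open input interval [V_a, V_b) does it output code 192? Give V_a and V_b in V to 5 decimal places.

LSB = 10/2^10 = 9.766 mV.
V_a = V_low + 192·LSB = 1.875 V; V_b = V_low + 193·LSB = 1.88477 V.

[1.87500 V, 1.88477 V)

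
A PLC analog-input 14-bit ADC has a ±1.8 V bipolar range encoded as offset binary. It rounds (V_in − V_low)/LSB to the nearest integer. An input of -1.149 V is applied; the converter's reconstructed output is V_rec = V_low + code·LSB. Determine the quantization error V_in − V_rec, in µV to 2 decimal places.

One LSB is 3.6 V / 16384 = 219.73 µV.
(V_in − V_low)/LSB = (-1.149 − (−1.8))/0.000219727 = 2962.7733 → code 2963 (round).
V_rec = (−1.8) + 2963·0.000219727 = -1.1489502 V.
V_in − V_rec = -4.98047e-05 V = -49.80 µV.

-49.80 µV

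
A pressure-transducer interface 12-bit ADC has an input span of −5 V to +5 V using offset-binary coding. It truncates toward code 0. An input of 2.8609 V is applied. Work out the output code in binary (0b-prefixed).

LSB = 10 V / 4096 = 2.441 mV.
Input sits at 3219.825 steps above V_low.
⌊·⌋(3219.825) = 3219.
In binary (0b-prefixed): 0b110010010011.

code 0b110010010011 (decimal 3219)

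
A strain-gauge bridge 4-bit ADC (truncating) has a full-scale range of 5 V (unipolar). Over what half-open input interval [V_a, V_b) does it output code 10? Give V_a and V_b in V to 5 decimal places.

LSB = 5/2^4 = 312.500 mV.
V_a = V_low + 10·LSB = 3.125 V; V_b = V_low + 11·LSB = 3.4375 V.

[3.12500 V, 3.43750 V)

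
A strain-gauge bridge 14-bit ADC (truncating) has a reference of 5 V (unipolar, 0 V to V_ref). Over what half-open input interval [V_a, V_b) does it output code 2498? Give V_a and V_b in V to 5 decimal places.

LSB = 5/2^14 = 305.18 µV.
V_a = V_low + 2498·LSB = 0.762329 V; V_b = V_low + 2499·LSB = 0.762634 V.

[0.76233 V, 0.76263 V)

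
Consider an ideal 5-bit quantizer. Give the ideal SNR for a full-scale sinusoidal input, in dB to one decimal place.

SNR ≈ 6.02·N + 1.76 dB = 6.02·5 + 1.76 = 31.86 dB.

31.9 dB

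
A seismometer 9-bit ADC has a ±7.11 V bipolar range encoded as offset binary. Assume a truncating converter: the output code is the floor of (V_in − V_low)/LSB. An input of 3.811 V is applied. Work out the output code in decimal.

code 393

With 512 levels over 14.22 V, one step is 27.773 mV.
Input sits at 393.217 steps above V_low.
⌊·⌋(393.217) = 393.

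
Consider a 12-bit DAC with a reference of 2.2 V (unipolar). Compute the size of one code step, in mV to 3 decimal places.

Full-scale span = 2.2 V.
LSB = 2.2 / 2^12 = 2.2 / 4096 = 0.000537109 V = 0.537 mV.

0.537 mV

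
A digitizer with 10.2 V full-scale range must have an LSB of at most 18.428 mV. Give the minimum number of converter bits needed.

10 bits

Number of steps required ≥ 10.2 V / 18.428 mV = 553.51.
Need 2^N ≥ 553.51; 2^9 = 512, 2^10 = 1024.
Minimum N = 10.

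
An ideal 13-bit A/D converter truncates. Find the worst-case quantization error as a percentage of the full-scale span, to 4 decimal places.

0.0122 %

Truncating → worst-case error = 1 LSB = V_FS/2^13, so 100/8192 = 0.012207 % of full scale.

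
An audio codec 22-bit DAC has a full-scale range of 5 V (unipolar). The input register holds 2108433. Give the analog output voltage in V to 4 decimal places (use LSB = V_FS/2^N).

2.5134 V

LSB = 5 V / 2^22 = 1.19 µV.
V_out = 0 + 2108433 × 1.19209e-06 V = 2.51345 V.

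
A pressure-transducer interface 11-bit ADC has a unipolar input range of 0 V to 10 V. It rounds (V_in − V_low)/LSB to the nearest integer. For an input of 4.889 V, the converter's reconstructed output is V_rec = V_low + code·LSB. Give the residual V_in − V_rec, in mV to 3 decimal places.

Step size: 10 V ÷ 2^11 = 4.883 mV.
(V_in − V_low)/LSB = (4.889 − 0)/0.00488281 = 1001.2672 → code 1001 (round).
V_rec = 0 + 1001·0.00488281 = 4.8876953 V.
Difference: 0.00130469 V → 1.305 mV.

1.305 mV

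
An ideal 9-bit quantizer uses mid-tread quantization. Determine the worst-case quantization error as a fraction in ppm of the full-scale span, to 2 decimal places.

976.56 ppm

Rounding → worst-case error = ½ LSB = V_FS/2^10, so 1e+06/1024 = 976.562 ppm of full scale.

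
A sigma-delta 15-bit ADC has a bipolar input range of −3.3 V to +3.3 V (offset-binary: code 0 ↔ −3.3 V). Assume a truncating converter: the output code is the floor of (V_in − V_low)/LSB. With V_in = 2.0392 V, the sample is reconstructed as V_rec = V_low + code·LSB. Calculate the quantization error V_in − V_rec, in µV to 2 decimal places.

One LSB is 6.6 V / 32768 = 201.42 µV.
Scaled input = 26508.3190 LSBs, so code = 26508.
Reconstructed: 2.0391357 V.
Difference: 6.42578e-05 V → 64.26 µV.

64.26 µV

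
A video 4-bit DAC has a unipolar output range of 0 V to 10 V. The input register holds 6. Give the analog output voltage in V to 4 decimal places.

3.7500 V

LSB = 10 V / 2^4 = 0.6250 V.
V_out = 0 + 6 × 0.625 V = 3.75 V.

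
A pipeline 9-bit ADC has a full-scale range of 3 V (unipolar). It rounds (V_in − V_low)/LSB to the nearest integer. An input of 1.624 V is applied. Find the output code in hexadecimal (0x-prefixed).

With 512 levels over 3 V, one step is 5.859 mV.
(V_in − V_low)/LSB = (1.624 − 0) / 0.00585938 = 277.163.
So the output code is 277.
In hexadecimal (0x-prefixed): 0x115.

code 0x115 (decimal 277)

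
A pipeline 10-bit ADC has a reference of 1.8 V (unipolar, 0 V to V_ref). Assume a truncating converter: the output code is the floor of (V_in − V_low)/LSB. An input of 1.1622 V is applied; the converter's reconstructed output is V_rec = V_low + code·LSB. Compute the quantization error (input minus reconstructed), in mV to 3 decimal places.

Step size: 1.8 V ÷ 2^10 = 1.758 mV.
(V_in − V_low)/LSB = (1.1622 − 0)/0.00175781 = 661.1627 → code 661 (floor).
V_rec = 0 + 661·0.00175781 = 1.1619141 V.
Error = 1.1622 − 1.1619141 = 0.000285938 V = 0.286 mV.

0.286 mV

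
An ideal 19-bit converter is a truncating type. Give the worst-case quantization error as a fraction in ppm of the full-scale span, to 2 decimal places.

Truncating → worst-case error = 1 LSB = V_FS/2^19, so 1e+06/524288 = 1.90735 ppm of full scale.

1.91 ppm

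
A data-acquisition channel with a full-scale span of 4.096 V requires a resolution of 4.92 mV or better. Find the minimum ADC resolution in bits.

Number of steps required ≥ 4.096 V / 4.92 mV = 832.52.
Need 2^N ≥ 832.52; 2^9 = 512, 2^10 = 1024.
Minimum N = 10.

10 bits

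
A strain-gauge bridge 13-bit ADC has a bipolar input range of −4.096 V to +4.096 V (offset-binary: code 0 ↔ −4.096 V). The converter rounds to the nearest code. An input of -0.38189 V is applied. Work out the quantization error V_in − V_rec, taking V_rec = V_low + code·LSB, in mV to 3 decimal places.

One LSB is 8.192 V / 8192 = 1.000 mV.
(-0.38189 − (−4.096))/0.001 = 3714.1100; round gives code 3714.
Reconstructed: -0.382 V.
Error = -0.38189 − (−0.382) = 0.00011 V = 0.110 mV.

0.110 mV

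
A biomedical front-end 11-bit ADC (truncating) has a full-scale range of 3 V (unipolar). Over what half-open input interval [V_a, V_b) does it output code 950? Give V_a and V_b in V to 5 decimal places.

[1.39160 V, 1.39307 V)

LSB = 3/2^11 = 1.465 mV.
V_a = V_low + 950·LSB = 1.3916 V; V_b = V_low + 951·LSB = 1.39307 V.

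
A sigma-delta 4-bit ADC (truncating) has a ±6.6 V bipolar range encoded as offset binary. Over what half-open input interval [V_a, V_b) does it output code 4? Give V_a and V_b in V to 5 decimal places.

LSB = 13.2/2^4 = 0.8250 V.
V_a = V_low + 4·LSB = -3.3 V; V_b = V_low + 5·LSB = -2.475 V.

[-3.30000 V, -2.47500 V)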